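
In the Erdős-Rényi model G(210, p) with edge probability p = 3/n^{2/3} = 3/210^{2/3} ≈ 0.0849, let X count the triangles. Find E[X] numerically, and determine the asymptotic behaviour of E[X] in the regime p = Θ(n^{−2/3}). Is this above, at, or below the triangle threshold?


Number of potential triangles: C(210, 3) = 1521520.
Each occurs with probability p³ ≈ (0.0849)³ ≈ 6.12245e-04.
By linearity: E[X] = C(210, 3)·p³ ≈ 1521520 · 6.12245e-04 ≈ 931.543.
Since α = 2/3 < 1, p = c/n^{2/3} ≫ 1/n is above the triangle threshold p ~ 1/n. Asymptotically E[X] ~ (c³/6)·n^{3(1−α)} = (3³/6)·n^{1} → ∞; triangles are abundant w.h.p.

E[X] ≈ 931.543; in regime p = Θ(1/n^{2/3}) E[X] diverges (above the triangle threshold p ~ 1/n).


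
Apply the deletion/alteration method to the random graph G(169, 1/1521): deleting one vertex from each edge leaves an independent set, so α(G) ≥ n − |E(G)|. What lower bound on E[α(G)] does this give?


E[|E(G)|] = C(169, 2)·p = 14196 · (1/1521) = 28/3.
E[α(G)] ≥ n − E[|E(G)|] = 169 − 28/3 = 479/3.
Numerically: ≈ 159.6667.
(This is only a lower bound; the true E[α(G)] may be larger.)

E[α(G)] ≥ 479/3 ≈ 159.6667.


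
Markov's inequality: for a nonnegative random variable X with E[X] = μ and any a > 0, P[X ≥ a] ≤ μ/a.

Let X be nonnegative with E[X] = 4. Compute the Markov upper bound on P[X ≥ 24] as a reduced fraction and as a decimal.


μ = E[X] = 4, a = 24.
Markov: P[X ≥ 24] ≤ μ/a = (4)/24 = 1/6.
Numerically: ≈ 0.16667.
(Since a = 24 > μ = 4.00000, the bound 1/6 is < 1 and informative.)

P[X ≥ 24] ≤ 1/6 ≈ 0.16667.


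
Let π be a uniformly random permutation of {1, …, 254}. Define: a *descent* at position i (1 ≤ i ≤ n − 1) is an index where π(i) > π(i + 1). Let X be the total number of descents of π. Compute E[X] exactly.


Write X = Σ X_I over i = 1, …, 253, with X_I the indicator of one descent.
There are 253 indicators.
For each fixed i, the pair (π(i), π(i+1)) is a uniformly random ordered pair of distinct values from {1, …, 254}; by symmetry P[π(i) > π(i+1)] = 1/2.
By linearity: E[X] = 253 · (1/2) = (254 − 1) · (1/2) = 253/2 ≈ 126.50000.

E[X] = 253/2 = 126.50000.


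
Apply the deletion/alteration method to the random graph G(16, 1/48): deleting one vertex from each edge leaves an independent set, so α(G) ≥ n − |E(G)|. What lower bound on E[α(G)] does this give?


E[|E(G)|] = C(16, 2)·p = 120 · (1/48) = 5/2.
E[α(G)] ≥ n − E[|E(G)|] = 16 − 5/2 = 27/2.
Numerically: ≈ 13.500000.
(This is only a lower bound; the true E[α(G)] may be larger.)

E[α(G)] ≥ 27/2 ≈ 13.500000.


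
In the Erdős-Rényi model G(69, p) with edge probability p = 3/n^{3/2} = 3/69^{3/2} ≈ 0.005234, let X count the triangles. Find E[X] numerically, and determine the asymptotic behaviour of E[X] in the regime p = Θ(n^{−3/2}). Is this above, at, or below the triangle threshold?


Number of potential triangles: C(69, 3) = 52394.
Each occurs with probability p³ ≈ (0.005234)³ ≈ 1.433979e-07.
By linearity: E[X] = C(69, 3)·p³ ≈ 52394 · 1.433979e-07 ≈ 0.0075.
Since α = 3/2 > 1, p = c/n^{3/2} = o(1/n) is below the triangle threshold p ~ 1/n. Asymptotically E[X] ~ (c³/6)·n^{3(1−α)} = (3³/6)·n^{-1.5} → 0, so by Markov's inequality G has no triangles w.h.p.

E[X] ≈ 0.0075; in regime p = Θ(1/n^{3/2}) E[X] tends to 0 (below the triangle threshold p ~ 1/n).


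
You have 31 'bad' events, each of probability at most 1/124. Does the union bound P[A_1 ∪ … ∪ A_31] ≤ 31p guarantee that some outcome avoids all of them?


Union bound: P[∪_{i=1}^{31} A_i] ≤ Σ_i P[A_i] ≤ 31·p = 31·(1/124) = 1/4.
Numerically: 1/4 ≈ 0.250.
Is 1/4 < 1? YES.
Since P[∪ A_i] ≤ 1/4 < 1, the complement has P[∩ A_i^c] ≥ 1 − 1/4 = 3/4 > 0, so some outcome avoids every A_i.

31·p = 1/4 ≈ 0.250; existence CERTIFIED by the union bound.


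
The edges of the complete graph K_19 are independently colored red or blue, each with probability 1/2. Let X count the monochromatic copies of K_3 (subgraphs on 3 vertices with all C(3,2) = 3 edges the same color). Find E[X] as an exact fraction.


Let X = Σ_S X_S over the C(19, 3) = 969 subsets S of size 3, where X_S = 1 if the K_3 on S is monochromatic.
For a fixed S, the K_3 on S has C(3, 2) = 3 edges. P[all 3 edges red] = (1/2)^3, and likewise for blue, so P[monochromatic] = 2·(1/2)^3 = 2^{1 − 3} = 1/4.
By linearity of expectation: E[X] = C(19, 3) · 2^{1 − 3} = 969 · 1/4 = 969/4.
Numerically: E[X] ≈ 242.25000.

E[X] = C(19,3)·2^(1−C(3,2)) = 969/4 ≈ 242.25000.


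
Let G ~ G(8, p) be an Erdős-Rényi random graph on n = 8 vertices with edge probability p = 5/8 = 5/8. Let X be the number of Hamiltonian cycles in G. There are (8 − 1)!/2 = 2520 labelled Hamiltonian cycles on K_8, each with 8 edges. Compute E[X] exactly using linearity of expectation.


K_8 has (8 − 1)!/2 = 2520 labelled Hamiltonian cycles.
For each such Hamiltonian cycle H, let X_H = 1 if all 8 edges of H are present in G. Then P[X_H = 1] = p^{8} = (5/8)^{8} = 390625/16777216.
By linearity of expectation: E[X] = Σ_H E[X_H] = 2520 · p^{8} = 2520 · 390625/16777216 = 123046875/2097152.
Numerically: E[X] ≈ 58.67.

E[X] = 2520 · (5/8)^{8} = 123046875/2097152 ≈ 58.67.


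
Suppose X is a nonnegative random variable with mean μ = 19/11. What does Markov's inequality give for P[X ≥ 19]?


μ = E[X] = 19/11, a = 19.
Markov: P[X ≥ 19] ≤ μ/a = (19/11)/19 = 1/11.
Numerically: ≈ 0.090909.
(Since a = 19 > μ = 1.727273, the bound 1/11 is < 1 and informative.)

P[X ≥ 19] ≤ 1/11 ≈ 0.090909.


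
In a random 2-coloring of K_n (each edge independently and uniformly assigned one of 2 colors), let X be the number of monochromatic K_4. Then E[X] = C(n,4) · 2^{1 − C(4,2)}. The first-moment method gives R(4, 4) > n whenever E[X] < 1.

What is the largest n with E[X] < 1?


We need C(n, 4) · 2^{1 − 6} < 1, i.e. C(n, 4) < 2^{6 − 1} = 32.
Check values of n near the boundary:
  n = 4: C(4, 4) = 1; 1 < 32? YES
  n = 5: C(5, 4) = 5; 5 < 32? YES
  n = 6: C(6, 4) = 15; 15 < 32? YES
  n = 7: C(7, 4) = 35; 35 < 32? NO
  n = 8: C(8, 4) = 70; 70 < 32? NO
  n = 9: C(9, 4) = 126; 126 < 32? NO
The largest n with C(n, 4) < 32 is n = 6 (where E[X] = 15/32 ≈ 0.468750). Hence R(4, 4) > 6, i.e. R(4, 4) ≥ 7.

Largest n = 6; hence R(4, 4) > 6.


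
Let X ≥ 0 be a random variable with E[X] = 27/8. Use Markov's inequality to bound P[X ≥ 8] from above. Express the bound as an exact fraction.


μ = E[X] = 27/8, a = 8.
Markov: P[X ≥ 8] ≤ μ/a = (27/8)/8 = 27/64.
Numerically: ≈ 0.422.
(Since a = 8 > μ = 3.375, the bound 27/64 is < 1 and informative.)

P[X ≥ 8] ≤ 27/64 ≈ 0.422.


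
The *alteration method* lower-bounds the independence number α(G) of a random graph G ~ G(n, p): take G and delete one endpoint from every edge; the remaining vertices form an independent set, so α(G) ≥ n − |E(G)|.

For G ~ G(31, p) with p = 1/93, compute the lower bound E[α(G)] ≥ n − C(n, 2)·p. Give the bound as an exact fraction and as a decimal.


E[|E(G)|] = C(31, 2)·p = 465 · (1/93) = 5.
E[α(G)] ≥ n − E[|E(G)|] = 31 − 5 = 26.
Numerically: ≈ 26.000.
(This is only a lower bound; the true E[α(G)] may be larger.)

E[α(G)] ≥ 26 ≈ 26.000.


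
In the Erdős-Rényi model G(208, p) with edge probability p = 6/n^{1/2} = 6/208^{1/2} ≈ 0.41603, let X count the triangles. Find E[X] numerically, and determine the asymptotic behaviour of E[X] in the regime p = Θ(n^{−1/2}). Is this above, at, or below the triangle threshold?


Number of potential triangles: C(208, 3) = 1478256.
Each occurs with probability p³ ≈ (0.41603)³ ≈ 7.2004352e-02.
By linearity: E[X] = C(208, 3)·p³ ≈ 1478256 · 7.2004352e-02 ≈ 106440.86595.
Since α = 1/2 < 1, p = c/n^{1/2} ≫ 1/n is above the triangle threshold p ~ 1/n. Asymptotically E[X] ~ (c³/6)·n^{3(1−α)} = (6³/6)·n^{1.5} → ∞; triangles are abundant w.h.p.

E[X] ≈ 106440.86595; in regime p = Θ(1/n^{1/2}) E[X] diverges (above the triangle threshold p ~ 1/n).


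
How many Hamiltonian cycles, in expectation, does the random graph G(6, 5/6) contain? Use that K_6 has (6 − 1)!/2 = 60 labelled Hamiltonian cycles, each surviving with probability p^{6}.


K_6 has (6 − 1)!/2 = 60 labelled Hamiltonian cycles.
For each such Hamiltonian cycle H, let X_H = 1 if all 6 edges of H are present in G. Then P[X_H = 1] = p^{6} = (5/6)^{6} = 15625/46656.
By linearity of expectation: E[X] = Σ_H E[X_H] = 60 · p^{6} = 60 · 15625/46656 = 78125/3888.
Numerically: E[X] ≈ 20.094.

E[X] = 60 · (5/6)^{6} = 78125/3888 ≈ 20.094.


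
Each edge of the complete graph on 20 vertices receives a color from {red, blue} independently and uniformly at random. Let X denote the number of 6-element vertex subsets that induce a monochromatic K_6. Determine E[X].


Let X = Σ_S X_S over the C(20, 6) = 38760 subsets S of size 6, where X_S = 1 if the K_6 on S is monochromatic.
For a fixed S, the K_6 on S has C(6, 2) = 15 edges. P[all 15 edges red] = (1/2)^15, and likewise for blue, so P[monochromatic] = 2·(1/2)^15 = 2^{1 − 15} = 1/16384.
By linearity of expectation: E[X] = C(20, 6) · 2^{1 − 15} = 38760 · 1/16384 = 4845/2048.
Numerically: E[X] ≈ 2.365723.

E[X] = C(20,6)·2^(1−C(6,2)) = 4845/2048 ≈ 2.365723.


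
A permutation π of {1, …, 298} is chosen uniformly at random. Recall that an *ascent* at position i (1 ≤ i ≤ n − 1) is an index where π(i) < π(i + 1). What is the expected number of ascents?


Write X = Σ X_I over i = 1, …, 297, with X_I the indicator of one ascent.
There are 297 indicators.
For each fixed i, the pair (π(i), π(i+1)) is a uniformly random ordered pair of distinct values from {1, …, 298}; by symmetry P[π(i) < π(i+1)] = 1/2.
By linearity: E[X] = 297 · (1/2) = (298 − 1) · (1/2) = 297/2 ≈ 148.500000.

E[X] = 297/2 = 148.500000.


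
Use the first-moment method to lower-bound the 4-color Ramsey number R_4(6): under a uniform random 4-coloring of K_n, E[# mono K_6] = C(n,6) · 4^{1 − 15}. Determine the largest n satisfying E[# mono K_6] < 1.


We need C(n, 6) · 4^{1 − 15} < 1, i.e. C(n, 6) < 4^{15 − 1} = 268435456.
Check values of n near the boundary:
  n = 72: C(72, 6) = 156238908; 156238908 < 268435456? YES
  n = 73: C(73, 6) = 170230452; 170230452 < 268435456? YES
  n = 74: C(74, 6) = 185250786; 185250786 < 268435456? YES
  n = 75: C(75, 6) = 201359550; 201359550 < 268435456? YES
  n = 76: C(76, 6) = 218618940; 218618940 < 268435456? YES
  n = 77: C(77, 6) = 237093780; 237093780 < 268435456? YES
  n = 78: C(78, 6) = 256851595; 256851595 < 268435456? YES
  n = 79: C(79, 6) = 277962685; 277962685 < 268435456? NO
  n = 80: C(80, 6) = 300500200; 300500200 < 268435456? NO
The largest n with C(n, 6) < 268435456 is n = 78 (where E[X] = 256851595/268435456 ≈ 0.9568468). Hence R_4(6) > 78, i.e. R_4(6) ≥ 79.

Largest n = 78; hence R_4(6) > 78.


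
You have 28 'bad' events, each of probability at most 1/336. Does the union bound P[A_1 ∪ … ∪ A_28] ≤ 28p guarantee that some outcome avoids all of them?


Union bound: P[∪_{i=1}^{28} A_i] ≤ Σ_i P[A_i] ≤ 28·p = 28·(1/336) = 1/12.
Numerically: 1/12 ≈ 0.083.
Is 1/12 < 1? YES.
Since P[∪ A_i] ≤ 1/12 < 1, the complement has P[∩ A_i^c] ≥ 1 − 1/12 = 11/12 > 0, so some outcome avoids every A_i.

28·p = 1/12 ≈ 0.083; existence CERTIFIED by the union bound.


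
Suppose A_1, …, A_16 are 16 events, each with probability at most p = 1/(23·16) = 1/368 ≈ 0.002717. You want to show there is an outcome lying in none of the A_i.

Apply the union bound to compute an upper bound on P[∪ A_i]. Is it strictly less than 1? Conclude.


Union bound: P[∪_{i=1}^{16} A_i] ≤ Σ_i P[A_i] ≤ 16·p = 16·(1/368) = 1/23.
Numerically: 1/23 ≈ 0.043478.
Is 1/23 < 1? YES.
Since P[∪ A_i] ≤ 1/23 < 1, the complement has P[∩ A_i^c] ≥ 1 − 1/23 = 22/23 > 0, so some outcome avoids every A_i.

16·p = 1/23 ≈ 0.043478; existence CERTIFIED by the union bound.


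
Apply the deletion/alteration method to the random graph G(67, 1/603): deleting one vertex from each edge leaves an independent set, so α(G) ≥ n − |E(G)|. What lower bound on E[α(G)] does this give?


E[|E(G)|] = C(67, 2)·p = 2211 · (1/603) = 11/3.
E[α(G)] ≥ n − E[|E(G)|] = 67 − 11/3 = 190/3.
Numerically: ≈ 63.3333.
(This is only a lower bound; the true E[α(G)] may be larger.)

E[α(G)] ≥ 190/3 ≈ 63.3333.


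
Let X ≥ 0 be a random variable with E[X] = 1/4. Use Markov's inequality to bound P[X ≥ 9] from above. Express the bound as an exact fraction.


μ = E[X] = 1/4, a = 9.
Markov: P[X ≥ 9] ≤ μ/a = (1/4)/9 = 1/36.
Numerically: ≈ 0.02778.
(Since a = 9 > μ = 0.25000, the bound 1/36 is < 1 and informative.)

P[X ≥ 9] ≤ 1/36 ≈ 0.02778.


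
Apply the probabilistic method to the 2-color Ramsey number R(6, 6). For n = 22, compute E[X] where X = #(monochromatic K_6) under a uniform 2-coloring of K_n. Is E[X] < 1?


E[X] = C(22, 6) · 2^{1 − 15} = 74613 · 2^{−14} = 74613/16384.
As a reduced fraction: E[X] = 74613/16384 ≈ 4.5540.
Is E[X] < 1? NO.
Since E[X] ≥ 1, the first-moment bound is inconclusive at n = 22; it does NOT by itself certify R(6, 6) > 22.

E[X] = 74613/16384 ≈ 4.5540; E[X] ≥ 1; first-moment method inconclusive here.


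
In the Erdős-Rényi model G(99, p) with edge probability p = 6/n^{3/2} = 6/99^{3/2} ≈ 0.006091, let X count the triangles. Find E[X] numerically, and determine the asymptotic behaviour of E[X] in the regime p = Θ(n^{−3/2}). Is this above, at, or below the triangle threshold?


Number of potential triangles: C(99, 3) = 156849.
Each occurs with probability p³ ≈ (0.006091)³ ≈ 2.259932e-07.
By linearity: E[X] = C(99, 3)·p³ ≈ 156849 · 2.259932e-07 ≈ 0.0354.
Since α = 3/2 > 1, p = c/n^{3/2} = o(1/n) is below the triangle threshold p ~ 1/n. Asymptotically E[X] ~ (c³/6)·n^{3(1−α)} = (6³/6)·n^{-1.5} → 0, so by Markov's inequality G has no triangles w.h.p.

E[X] ≈ 0.0354; in regime p = Θ(1/n^{3/2}) E[X] tends to 0 (below the triangle threshold p ~ 1/n).


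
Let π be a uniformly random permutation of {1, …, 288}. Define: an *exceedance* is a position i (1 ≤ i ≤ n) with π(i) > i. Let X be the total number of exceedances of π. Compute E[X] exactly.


Write X = Σ_{i=1}^{288} X_i, where X_i = 1_{π(i) > i}.
For each fixed i, π(i) is uniform over {1, …, 288} (marginal of a uniform permutation), so P[π(i) > i] = (n − i)/n. Summing: Σ_{i=1}^{288} (n − i)/n = (0 + 1 + … + 287)/288 = 288(288 − 1)/(2·288) = (288 − 1)/2.
Hence E[X] = Σ_{i=1}^{288} (288 − i)/288 = 287/2 ≈ 143.50000.

E[X] = 287/2 = 143.50000.


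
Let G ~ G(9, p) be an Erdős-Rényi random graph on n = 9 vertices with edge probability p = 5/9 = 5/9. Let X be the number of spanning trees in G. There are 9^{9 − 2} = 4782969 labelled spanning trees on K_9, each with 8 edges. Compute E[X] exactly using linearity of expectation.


K_9 has 9^{9 − 2} = 4782969 labelled spanning trees.
For each such spanning tree H, let X_H = 1 if all 8 edges of H are present in G. Then P[X_H = 1] = p^{8} = (5/9)^{8} = 390625/43046721.
Summing the indicators: E[X] = Σ_H E[X_H] = 4782969 · p^{8} = 4782969 · 390625/43046721 = 390625/9.
Numerically: E[X] ≈ 4.34e+04.

E[X] = 4782969 · (5/9)^{8} = 390625/9 ≈ 4.34e+04.


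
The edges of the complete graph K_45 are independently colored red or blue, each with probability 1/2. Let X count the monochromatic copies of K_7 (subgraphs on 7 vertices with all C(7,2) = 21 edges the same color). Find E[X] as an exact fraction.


Let X = Σ_S X_S over the C(45, 7) = 45379620 subsets S of size 7, where X_S = 1 if the K_7 on S is monochromatic.
For a fixed S, the K_7 on S has C(7, 2) = 21 edges. P[all 21 edges red] = (1/2)^21, and likewise for blue, so P[monochromatic] = 2·(1/2)^21 = 2^{1 − 21} = 1/1048576.
Summing: E[X] = C(45, 7) · 2^{1 − 21} = 45379620 · 1/1048576 = 11344905/262144.
Numerically: E[X] ≈ 43.277.

E[X] = C(45,7)·2^(1−C(7,2)) = 11344905/262144 ≈ 43.277.


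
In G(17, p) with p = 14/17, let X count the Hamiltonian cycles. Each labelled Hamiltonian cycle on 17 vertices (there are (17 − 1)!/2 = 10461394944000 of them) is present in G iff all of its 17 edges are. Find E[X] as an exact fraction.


K_17 has (17 − 1)!/2 = 10461394944000 labelled Hamiltonian cycles.
For each such Hamiltonian cycle H, let X_H = 1 if all 17 edges of H are present in G. Then P[X_H = 1] = p^{17} = (14/17)^{17} = 30491346729331195904/827240261886336764177.
Summing the indicators: E[X] = Σ_H E[X_H] = 10461394944000 · p^{17} = 10461394944000 · 30491346729331195904/827240261886336764177 = 318982020509976309331579109376000/827240261886336764177.
Numerically: E[X] ≈ 3.856e+11.

E[X] = 10461394944000 · (14/17)^{17} = 318982020509976309331579109376000/827240261886336764177 ≈ 3.856e+11.


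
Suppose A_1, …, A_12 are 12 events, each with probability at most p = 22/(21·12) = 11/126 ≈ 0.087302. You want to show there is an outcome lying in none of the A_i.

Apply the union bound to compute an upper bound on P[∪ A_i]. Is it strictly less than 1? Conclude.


Union bound: P[∪_{i=1}^{12} A_i] ≤ Σ_i P[A_i] ≤ 12·p = 12·(11/126) = 22/21.
Numerically: 22/21 ≈ 1.047619.
Is 22/21 < 1? NO.
Since the bound 22/21 is ≥ 1, the union bound is uninformative here; it does NOT by itself certify existence.

12·p = 22/21 ≈ 1.047619; existence NOT certified by the union bound.


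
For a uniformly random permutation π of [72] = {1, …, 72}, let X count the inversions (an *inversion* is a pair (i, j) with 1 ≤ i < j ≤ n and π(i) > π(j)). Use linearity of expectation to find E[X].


Write X = Σ X_I over the C(72, 2) = 2556 pairs i < j, with X_I the indicator of one inversion.
There are 2556 indicators.
For each fixed pair i < j, the values π(i) and π(j) are two distinct elements of {1, …, 72} in uniformly random order; by symmetry P[π(i) > π(j)] = 1/2.
By linearity: E[X] = 2556 · (1/2) = C(72, 2) · (1/2) = 2556/2 = 1278 ≈ 1278.0000.

E[X] = 1278 = 1278.0000.


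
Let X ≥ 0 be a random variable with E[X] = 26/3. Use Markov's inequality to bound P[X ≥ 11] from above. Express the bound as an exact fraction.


μ = E[X] = 26/3, a = 11.
Markov: P[X ≥ 11] ≤ μ/a = (26/3)/11 = 26/33.
Numerically: ≈ 0.788.
(Since a = 11 > μ = 8.667, the bound 26/33 is < 1 and informative.)

P[X ≥ 11] ≤ 26/33 ≈ 0.788.


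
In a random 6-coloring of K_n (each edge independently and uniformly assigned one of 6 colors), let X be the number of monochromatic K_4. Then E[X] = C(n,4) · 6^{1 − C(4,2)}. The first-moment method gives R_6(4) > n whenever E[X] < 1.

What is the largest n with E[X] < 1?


We need C(n, 4) · 6^{1 − 6} < 1, i.e. C(n, 4) < 6^{6 − 1} = 7776.
Check values of n near the boundary:
  n = 19: C(19, 4) = 3876; 3876 < 7776? YES
  n = 20: C(20, 4) = 4845; 4845 < 7776? YES
  n = 21: C(21, 4) = 5985; 5985 < 7776? YES
  n = 22: C(22, 4) = 7315; 7315 < 7776? YES
  n = 23: C(23, 4) = 8855; 8855 < 7776? NO
  n = 24: C(24, 4) = 10626; 10626 < 7776? NO
The largest n with C(n, 4) < 7776 is n = 22 (where E[X] = 7315/7776 ≈ 0.94072). Hence R_6(4) > 22, i.e. R_6(4) ≥ 23.

Largest n = 22; hence R_6(4) > 22.


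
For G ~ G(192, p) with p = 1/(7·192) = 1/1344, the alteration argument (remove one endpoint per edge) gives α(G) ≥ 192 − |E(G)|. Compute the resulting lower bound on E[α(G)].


E[|E(G)|] = C(192, 2)·p = 18336 · (1/1344) = 191/14.
E[α(G)] ≥ n − E[|E(G)|] = 192 − 191/14 = 2497/14.
Numerically: ≈ 178.35714.
(This is only a lower bound; the true E[α(G)] may be larger.)

E[α(G)] ≥ 2497/14 ≈ 178.35714.


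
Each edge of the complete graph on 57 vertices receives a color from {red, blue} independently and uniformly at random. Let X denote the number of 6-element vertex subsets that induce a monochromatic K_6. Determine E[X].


Let X = Σ_S X_S over the C(57, 6) = 36288252 subsets S of size 6, where X_S = 1 if the K_6 on S is monochromatic.
For a fixed S, the K_6 on S has C(6, 2) = 15 edges. P[all 15 edges red] = (1/2)^15, and likewise for blue, so P[monochromatic] = 2·(1/2)^15 = 2^{1 − 15} = 1/16384.
Summing: E[X] = C(57, 6) · 2^{1 − 15} = 36288252 · 1/16384 = 9072063/4096.
Numerically: E[X] ≈ 2214.859.

E[X] = C(57,6)·2^(1−C(6,2)) = 9072063/4096 ≈ 2214.859.


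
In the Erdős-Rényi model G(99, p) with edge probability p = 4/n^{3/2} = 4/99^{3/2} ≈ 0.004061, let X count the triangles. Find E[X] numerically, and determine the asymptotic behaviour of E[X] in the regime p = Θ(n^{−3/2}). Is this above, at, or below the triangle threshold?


Number of potential triangles: C(99, 3) = 156849.
Each occurs with probability p³ ≈ (0.004061)³ ≈ 6.696095e-08.
By linearity: E[X] = C(99, 3)·p³ ≈ 156849 · 6.696095e-08 ≈ 0.0105.
Since α = 3/2 > 1, p = c/n^{3/2} = o(1/n) is below the triangle threshold p ~ 1/n. Asymptotically E[X] ~ (c³/6)·n^{3(1−α)} = (4³/6)·n^{-1.5} → 0, so by Markov's inequality G has no triangles w.h.p.

E[X] ≈ 0.0105; in regime p = Θ(1/n^{3/2}) E[X] tends to 0 (below the triangle threshold p ~ 1/n).


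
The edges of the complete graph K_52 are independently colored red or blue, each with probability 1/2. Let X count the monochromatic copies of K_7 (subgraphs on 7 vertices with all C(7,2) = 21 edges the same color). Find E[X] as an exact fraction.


Let X = Σ_S X_S over the C(52, 7) = 133784560 subsets S of size 7, where X_S = 1 if the K_7 on S is monochromatic.
For a fixed S, the K_7 on S has C(7, 2) = 21 edges. P[all 21 edges red] = (1/2)^21, and likewise for blue, so P[monochromatic] = 2·(1/2)^21 = 2^{1 − 21} = 1/1048576.
By linearity: E[X] = C(52, 7) · 2^{1 − 21} = 133784560 · 1/1048576 = 8361535/65536.
Numerically: E[X] ≈ 127.58690.

E[X] = C(52,7)·2^(1−C(7,2)) = 8361535/65536 ≈ 127.58690.


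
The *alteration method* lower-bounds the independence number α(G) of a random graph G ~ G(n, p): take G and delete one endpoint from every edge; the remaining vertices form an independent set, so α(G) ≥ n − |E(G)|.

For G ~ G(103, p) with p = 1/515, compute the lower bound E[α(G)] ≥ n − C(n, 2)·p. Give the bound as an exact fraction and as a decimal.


E[|E(G)|] = C(103, 2)·p = 5253 · (1/515) = 51/5.
E[α(G)] ≥ n − E[|E(G)|] = 103 − 51/5 = 464/5.
Numerically: ≈ 92.8000.
(This is only a lower bound; the true E[α(G)] may be larger.)

E[α(G)] ≥ 464/5 ≈ 92.8000.


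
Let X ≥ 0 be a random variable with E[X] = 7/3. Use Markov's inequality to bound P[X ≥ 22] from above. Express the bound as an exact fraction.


μ = E[X] = 7/3, a = 22.
Markov: P[X ≥ 22] ≤ μ/a = (7/3)/22 = 7/66.
Numerically: ≈ 0.106061.
(Since a = 22 > μ = 2.333333, the bound 7/66 is < 1 and informative.)

P[X ≥ 22] ≤ 7/66 ≈ 0.106061.


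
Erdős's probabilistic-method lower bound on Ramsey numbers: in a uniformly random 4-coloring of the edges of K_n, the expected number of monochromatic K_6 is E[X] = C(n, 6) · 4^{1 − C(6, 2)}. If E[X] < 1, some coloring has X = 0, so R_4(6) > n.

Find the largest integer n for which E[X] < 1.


We need C(n, 6) · 4^{1 − 15} < 1, i.e. C(n, 6) < 4^{15 − 1} = 268435456.
Check values of n near the boundary:
  n = 76: C(76, 6) = 218618940; 218618940 < 268435456? YES
  n = 77: C(77, 6) = 237093780; 237093780 < 268435456? YES
  n = 78: C(78, 6) = 256851595; 256851595 < 268435456? YES
  n = 79: C(79, 6) = 277962685; 277962685 < 268435456? NO
  n = 80: C(80, 6) = 300500200; 300500200 < 268435456? NO
  n = 81: C(81, 6) = 324540216; 324540216 < 268435456? NO
The largest n with C(n, 6) < 268435456 is n = 78 (where E[X] = 256851595/268435456 ≈ 0.9568). Hence R_4(6) > 78, i.e. R_4(6) ≥ 79.

Largest n = 78; hence R_4(6) > 78.


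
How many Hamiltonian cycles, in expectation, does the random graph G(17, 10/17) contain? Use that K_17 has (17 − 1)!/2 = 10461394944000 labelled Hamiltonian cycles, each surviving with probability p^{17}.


K_17 has (17 − 1)!/2 = 10461394944000 labelled Hamiltonian cycles.
For each such Hamiltonian cycle H, let X_H = 1 if all 17 edges of H are present in G. Then P[X_H = 1] = p^{17} = (10/17)^{17} = 100000000000000000/827240261886336764177.
By linearity of expectation: E[X] = Σ_H E[X_H] = 10461394944000 · p^{17} = 10461394944000 · 100000000000000000/827240261886336764177 = 1046139494400000000000000000000/827240261886336764177.
Numerically: E[X] ≈ 1.26461e+09.

E[X] = 10461394944000 · (10/17)^{17} = 1046139494400000000000000000000/827240261886336764177 ≈ 1.26461e+09.


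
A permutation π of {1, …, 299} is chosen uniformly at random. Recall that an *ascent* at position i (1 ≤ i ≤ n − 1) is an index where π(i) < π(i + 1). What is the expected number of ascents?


Write X = Σ X_I over i = 1, …, 298, with X_I the indicator of one ascent.
There are 298 indicators.
For each fixed i, the pair (π(i), π(i+1)) is a uniformly random ordered pair of distinct values from {1, …, 299}; by symmetry P[π(i) < π(i+1)] = 1/2.
By linearity: E[X] = 298 · (1/2) = (299 − 1) · (1/2) = 149 ≈ 149.00000.

E[X] = 149 = 149.00000.


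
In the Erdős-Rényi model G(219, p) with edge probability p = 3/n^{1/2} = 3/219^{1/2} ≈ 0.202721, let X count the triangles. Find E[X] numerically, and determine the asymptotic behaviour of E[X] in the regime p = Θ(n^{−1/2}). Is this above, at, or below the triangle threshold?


Number of potential triangles: C(219, 3) = 1726669.
Each occurs with probability p³ ≈ (0.202721)³ ≈ 8.33100877e-03.
By linearity: E[X] = C(219, 3)·p³ ≈ 1726669 · 8.33100877e-03 ≈ 14384.894590.
Since α = 1/2 < 1, p = c/n^{1/2} ≫ 1/n is above the triangle threshold p ~ 1/n. Asymptotically E[X] ~ (c³/6)·n^{3(1−α)} = (3³/6)·n^{1.5} → ∞; triangles are abundant w.h.p.

E[X] ≈ 14384.894590; in regime p = Θ(1/n^{1/2}) E[X] diverges (above the triangle threshold p ~ 1/n).


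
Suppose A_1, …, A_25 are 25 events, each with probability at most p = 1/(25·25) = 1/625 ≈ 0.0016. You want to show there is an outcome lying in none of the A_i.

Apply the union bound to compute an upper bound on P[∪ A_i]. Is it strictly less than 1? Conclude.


Union bound: P[∪_{i=1}^{25} A_i] ≤ Σ_i P[A_i] ≤ 25·p = 25·(1/625) = 1/25.
Numerically: 1/25 ≈ 0.0400.
Is 1/25 < 1? YES.
Since P[∪ A_i] ≤ 1/25 < 1, the complement has P[∩ A_i^c] ≥ 1 − 1/25 = 24/25 > 0, so some outcome avoids every A_i.

25·p = 1/25 ≈ 0.0400; existence CERTIFIED by the union bound.


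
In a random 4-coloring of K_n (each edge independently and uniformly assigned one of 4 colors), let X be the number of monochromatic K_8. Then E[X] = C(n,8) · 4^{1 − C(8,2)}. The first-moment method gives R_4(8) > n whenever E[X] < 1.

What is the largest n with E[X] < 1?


We need C(n, 8) · 4^{1 − 28} < 1, i.e. C(n, 8) < 4^{28 − 1} = 18014398509481984.
Check values of n near the boundary:
  n = 402: C(402, 8) = 15770615726749950; 15770615726749950 < 18014398509481984? YES
  n = 403: C(403, 8) = 16090020602228430; 16090020602228430 < 18014398509481984? YES
  n = 404: C(404, 8) = 16415071523485570; 16415071523485570 < 18014398509481984? YES
  n = 405: C(405, 8) = 16745853821188050; 16745853821188050 < 18014398509481984? YES
  n = 406: C(406, 8) = 17082453897995850; 17082453897995850 < 18014398509481984? YES
  n = 407: C(407, 8) = 17424959239309050; 17424959239309050 < 18014398509481984? YES
  n = 408: C(408, 8) = 17773458424095231; 17773458424095231 < 18014398509481984? YES
  n = 409: C(409, 8) = 18128041135797879; 18128041135797879 < 18014398509481984? NO
The largest n with C(n, 8) < 18014398509481984 is n = 408 (where E[X] = 17773458424095231/18014398509481984 ≈ 0.986625). Hence R_4(8) > 408, i.e. R_4(8) ≥ 409.

Largest n = 408; hence R_4(8) > 408.


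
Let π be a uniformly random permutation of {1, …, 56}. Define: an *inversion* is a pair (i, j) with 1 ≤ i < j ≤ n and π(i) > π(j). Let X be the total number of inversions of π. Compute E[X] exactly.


Write X = Σ X_I over the C(56, 2) = 1540 pairs i < j, with X_I the indicator of one inversion.
There are 1540 indicators.
For each fixed pair i < j, the values π(i) and π(j) are two distinct elements of {1, …, 56} in uniformly random order; by symmetry P[π(i) > π(j)] = 1/2.
By linearity: E[X] = 1540 · (1/2) = C(56, 2) · (1/2) = 1540/2 = 770 ≈ 770.000.

E[X] = 770 = 770.000.


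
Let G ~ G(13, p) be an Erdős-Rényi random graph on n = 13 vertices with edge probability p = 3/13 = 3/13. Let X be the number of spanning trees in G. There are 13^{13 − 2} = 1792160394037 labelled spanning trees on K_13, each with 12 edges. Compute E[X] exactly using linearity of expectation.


K_13 has 13^{13 − 2} = 1792160394037 labelled spanning trees.
For each such spanning tree H, let X_H = 1 if all 12 edges of H are present in G. Then P[X_H = 1] = p^{12} = (3/13)^{12} = 531441/23298085122481.
By linearity of expectation: E[X] = Σ_H E[X_H] = 1792160394037 · p^{12} = 1792160394037 · 531441/23298085122481 = 531441/13.
Numerically: E[X] ≈ 4.088e+04.

E[X] = 1792160394037 · (3/13)^{12} = 531441/13 ≈ 4.088e+04.


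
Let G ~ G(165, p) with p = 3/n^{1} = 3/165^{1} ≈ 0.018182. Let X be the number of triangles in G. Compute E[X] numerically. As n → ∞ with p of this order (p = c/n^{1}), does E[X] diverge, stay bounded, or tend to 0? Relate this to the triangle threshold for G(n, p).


Number of potential triangles: C(165, 3) = 735130.
Each occurs with probability p³ ≈ (0.018182)³ ≈ 6.0105184e-06.
By linearity: E[X] = C(165, 3)·p³ ≈ 735130 · 6.0105184e-06 ≈ 4.41851.
Here α = 1, so p = 3/n is exactly at the triangle threshold p ~ 1/n. Asymptotically E[X] → c³/6 = 3³/6 = 9/2 ≈ 4.50000, a bounded constant. In this regime the triangle count is asymptotically Poisson(c³/6).

E[X] ≈ 4.41851; in regime p = Θ(1/n^{1}) E[X] stays bounded (at the triangle threshold p ~ 1/n).


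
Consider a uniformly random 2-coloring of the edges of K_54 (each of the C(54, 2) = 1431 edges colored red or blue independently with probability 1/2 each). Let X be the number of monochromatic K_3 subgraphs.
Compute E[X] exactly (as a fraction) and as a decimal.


Let X = Σ_S X_S over the C(54, 3) = 24804 subsets S of size 3, where X_S = 1 if the K_3 on S is monochromatic.
For a fixed S, the K_3 on S has C(3, 2) = 3 edges. P[all 3 edges red] = (1/2)^3, and likewise for blue, so P[monochromatic] = 2·(1/2)^3 = 2^{1 − 3} = 1/4.
By linearity: E[X] = C(54, 3) · 2^{1 − 3} = 24804 · 1/4 = 6201.
Numerically: E[X] ≈ 6201.00000.

E[X] = C(54,3)·2^(1−C(3,2)) = 6201 ≈ 6201.00000.


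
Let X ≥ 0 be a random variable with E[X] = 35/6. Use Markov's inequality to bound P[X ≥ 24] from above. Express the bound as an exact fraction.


μ = E[X] = 35/6, a = 24.
Markov: P[X ≥ 24] ≤ μ/a = (35/6)/24 = 35/144.
Numerically: ≈ 0.243056.
(Since a = 24 > μ = 5.833333, the bound 35/144 is < 1 and informative.)

P[X ≥ 24] ≤ 35/144 ≈ 0.243056.


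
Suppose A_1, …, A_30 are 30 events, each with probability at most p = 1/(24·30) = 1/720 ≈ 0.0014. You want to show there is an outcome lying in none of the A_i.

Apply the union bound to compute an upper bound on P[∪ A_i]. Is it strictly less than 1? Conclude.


Union bound: P[∪_{i=1}^{30} A_i] ≤ Σ_i P[A_i] ≤ 30·p = 30·(1/720) = 1/24.
Numerically: 1/24 ≈ 0.0417.
Is 1/24 < 1? YES.
Since P[∪ A_i] ≤ 1/24 < 1, the complement has P[∩ A_i^c] ≥ 1 − 1/24 = 23/24 > 0, so some outcome avoids every A_i.

30·p = 1/24 ≈ 0.0417; existence CERTIFIED by the union bound.


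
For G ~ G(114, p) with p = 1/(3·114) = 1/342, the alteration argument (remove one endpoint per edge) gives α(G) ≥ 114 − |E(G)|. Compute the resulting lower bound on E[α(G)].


E[|E(G)|] = C(114, 2)·p = 6441 · (1/342) = 113/6.
E[α(G)] ≥ n − E[|E(G)|] = 114 − 113/6 = 571/6.
Numerically: ≈ 95.16667.
(This is only a lower bound; the true E[α(G)] may be larger.)

E[α(G)] ≥ 571/6 ≈ 95.16667.


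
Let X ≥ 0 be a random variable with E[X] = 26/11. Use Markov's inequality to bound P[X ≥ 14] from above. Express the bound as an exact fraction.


μ = E[X] = 26/11, a = 14.
Markov: P[X ≥ 14] ≤ μ/a = (26/11)/14 = 13/77.
Numerically: ≈ 0.16883.
(Since a = 14 > μ = 2.36364, the bound 13/77 is < 1 and informative.)

P[X ≥ 14] ≤ 13/77 ≈ 0.16883.


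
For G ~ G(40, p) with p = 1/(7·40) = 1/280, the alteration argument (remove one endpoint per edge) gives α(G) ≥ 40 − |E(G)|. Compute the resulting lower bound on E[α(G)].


E[|E(G)|] = C(40, 2)·p = 780 · (1/280) = 39/14.
E[α(G)] ≥ n − E[|E(G)|] = 40 − 39/14 = 521/14.
Numerically: ≈ 37.214286.
(This is only a lower bound; the true E[α(G)] may be larger.)

E[α(G)] ≥ 521/14 ≈ 37.214286.


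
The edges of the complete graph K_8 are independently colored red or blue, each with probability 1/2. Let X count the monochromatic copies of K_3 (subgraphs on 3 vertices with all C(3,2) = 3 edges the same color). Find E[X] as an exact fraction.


Let X = Σ_S X_S over the C(8, 3) = 56 subsets S of size 3, where X_S = 1 if the K_3 on S is monochromatic.
For a fixed S, the K_3 on S has C(3, 2) = 3 edges. P[all 3 edges red] = (1/2)^3, and likewise for blue, so P[monochromatic] = 2·(1/2)^3 = 2^{1 − 3} = 1/4.
Summing: E[X] = C(8, 3) · 2^{1 − 3} = 56 · 1/4 = 14.
Numerically: E[X] ≈ 14.0000.

E[X] = C(8,3)·2^(1−C(3,2)) = 14 ≈ 14.0000.


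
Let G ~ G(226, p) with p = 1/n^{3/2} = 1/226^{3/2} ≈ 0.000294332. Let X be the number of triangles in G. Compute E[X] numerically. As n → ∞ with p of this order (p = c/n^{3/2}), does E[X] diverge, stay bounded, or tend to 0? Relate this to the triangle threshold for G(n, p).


Number of potential triangles: C(226, 3) = 1898400.
Each occurs with probability p³ ≈ (0.000294332)³ ≈ 2.54983468e-11.
By linearity: E[X] = C(226, 3)·p³ ≈ 1898400 · 2.54983468e-11 ≈ 0.000048.
Since α = 3/2 > 1, p = c/n^{3/2} = o(1/n) is below the triangle threshold p ~ 1/n. Asymptotically E[X] ~ (c³/6)·n^{3(1−α)} = (1³/6)·n^{-1.5} → 0, so by Markov's inequality G has no triangles w.h.p.

E[X] ≈ 0.000048; in regime p = Θ(1/n^{3/2}) E[X] tends to 0 (below the triangle threshold p ~ 1/n).


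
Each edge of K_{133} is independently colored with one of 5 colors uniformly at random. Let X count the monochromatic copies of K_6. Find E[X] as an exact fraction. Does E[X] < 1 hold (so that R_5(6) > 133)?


E[X] = C(133, 6) · 5^{1 − 15} = 6856577728 · 5^{−14} = 6856577728/6103515625.
As a reduced fraction: E[X] = 6856577728/6103515625 ≈ 1.1233817.
Is E[X] < 1? NO.
Since E[X] ≥ 1, the first-moment bound is inconclusive at n = 133; it does NOT by itself certify R_5(6) > 133.

E[X] = 6856577728/6103515625 ≈ 1.1233817; E[X] ≥ 1; first-moment method inconclusive here.


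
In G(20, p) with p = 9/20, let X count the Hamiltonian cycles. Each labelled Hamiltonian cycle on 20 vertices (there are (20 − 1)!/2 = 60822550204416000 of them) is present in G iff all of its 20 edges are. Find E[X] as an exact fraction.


K_20 has (20 − 1)!/2 = 60822550204416000 labelled Hamiltonian cycles.
For each such Hamiltonian cycle H, let X_H = 1 if all 20 edges of H are present in G. Then P[X_H = 1] = p^{20} = (9/20)^{20} = 12157665459056928801/104857600000000000000000000.
By linearity: E[X] = Σ_H E[X_H] = 60822550204416000 · p^{20} = 60822550204416000 · 12157665459056928801/104857600000000000000000000 = 180532279724605553545860280221/25600000000000000000.
Numerically: E[X] ≈ 7.052e+09.

E[X] = 60822550204416000 · (9/20)^{20} = 180532279724605553545860280221/25600000000000000000 ≈ 7.052e+09.


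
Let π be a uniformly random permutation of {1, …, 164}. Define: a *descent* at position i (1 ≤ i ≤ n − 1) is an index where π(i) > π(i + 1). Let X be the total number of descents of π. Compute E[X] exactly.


Write X = Σ X_I over i = 1, …, 163, with X_I the indicator of one descent.
There are 163 indicators.
For each fixed i, the pair (π(i), π(i+1)) is a uniformly random ordered pair of distinct values from {1, …, 164}; by symmetry P[π(i) > π(i+1)] = 1/2.
By linearity: E[X] = 163 · (1/2) = (164 − 1) · (1/2) = 163/2 ≈ 81.500.

E[X] = 163/2 = 81.500.


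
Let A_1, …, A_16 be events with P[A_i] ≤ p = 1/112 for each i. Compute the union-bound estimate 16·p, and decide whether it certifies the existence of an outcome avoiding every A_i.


Union bound: P[∪_{i=1}^{16} A_i] ≤ Σ_i P[A_i] ≤ 16·p = 16·(1/112) = 1/7.
Numerically: 1/7 ≈ 0.1429.
Is 1/7 < 1? YES.
Since P[∪ A_i] ≤ 1/7 < 1, the complement has P[∩ A_i^c] ≥ 1 − 1/7 = 6/7 > 0, so some outcome avoids every A_i.

16·p = 1/7 ≈ 0.1429; existence CERTIFIED by the union bound.


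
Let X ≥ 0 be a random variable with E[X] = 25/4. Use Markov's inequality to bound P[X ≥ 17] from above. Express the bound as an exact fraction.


μ = E[X] = 25/4, a = 17.
Markov: P[X ≥ 17] ≤ μ/a = (25/4)/17 = 25/68.
Numerically: ≈ 0.36765.
(Since a = 17 > μ = 6.25000, the bound 25/68 is < 1 and informative.)

P[X ≥ 17] ≤ 25/68 ≈ 0.36765.


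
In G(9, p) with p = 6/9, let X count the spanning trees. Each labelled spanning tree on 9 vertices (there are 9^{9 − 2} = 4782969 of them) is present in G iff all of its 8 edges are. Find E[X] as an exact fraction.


K_9 has 9^{9 − 2} = 4782969 labelled spanning trees.
For each such spanning tree H, let X_H = 1 if all 8 edges of H are present in G. Then P[X_H = 1] = p^{8} = (2/3)^{8} = 256/6561.
By linearity of expectation: E[X] = Σ_H E[X_H] = 4782969 · p^{8} = 4782969 · 256/6561 = 186624.
Numerically: E[X] ≈ 1.8662e+05.

E[X] = 4782969 · (2/3)^{8} = 186624 ≈ 1.8662e+05.


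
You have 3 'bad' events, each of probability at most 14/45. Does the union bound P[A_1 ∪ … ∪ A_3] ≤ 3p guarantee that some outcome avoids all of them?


Union bound: P[∪_{i=1}^{3} A_i] ≤ Σ_i P[A_i] ≤ 3·p = 3·(14/45) = 14/15.
Numerically: 14/15 ≈ 0.93333.
Is 14/15 < 1? YES.
Since P[∪ A_i] ≤ 14/15 < 1, the complement has P[∩ A_i^c] ≥ 1 − 14/15 = 1/15 > 0, so some outcome avoids every A_i.

3·p = 14/15 ≈ 0.93333; existence CERTIFIED by the union bound.


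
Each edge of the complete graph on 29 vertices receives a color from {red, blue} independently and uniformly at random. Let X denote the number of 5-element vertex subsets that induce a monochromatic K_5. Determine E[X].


Let X = Σ_S X_S over the C(29, 5) = 118755 subsets S of size 5, where X_S = 1 if the K_5 on S is monochromatic.
For a fixed S, the K_5 on S has C(5, 2) = 10 edges. P[all 10 edges red] = (1/2)^10, and likewise for blue, so P[monochromatic] = 2·(1/2)^10 = 2^{1 − 10} = 1/512.
Summing: E[X] = C(29, 5) · 2^{1 − 10} = 118755 · 1/512 = 118755/512.
Numerically: E[X] ≈ 231.9434.

E[X] = C(29,5)·2^(1−C(5,2)) = 118755/512 ≈ 231.9434.


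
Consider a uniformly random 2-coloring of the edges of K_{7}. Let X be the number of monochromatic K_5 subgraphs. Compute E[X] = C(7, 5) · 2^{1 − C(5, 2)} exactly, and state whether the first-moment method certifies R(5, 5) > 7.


E[X] = C(7, 5) · 2^{1 − 10} = 21 · 2^{−9} = 21/512.
As a reduced fraction: E[X] = 21/512 ≈ 0.041016.
Is E[X] < 1? YES.
Since E[X] < 1, there exists a 2-coloring of K_{7} with no monochromatic K_5; hence R(5, 5) > 7.

E[X] = 21/512 ≈ 0.041016; E[X] < 1, so R(5, 5) > 7.


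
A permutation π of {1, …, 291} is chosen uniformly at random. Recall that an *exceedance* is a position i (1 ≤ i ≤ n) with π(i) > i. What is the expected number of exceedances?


Write X = Σ_{i=1}^{291} X_i, where X_i = 1_{π(i) > i}.
For each fixed i, π(i) is uniform over {1, …, 291} (marginal of a uniform permutation), so P[π(i) > i] = (n − i)/n. Summing: Σ_{i=1}^{291} (n − i)/n = (0 + 1 + … + 290)/291 = 291(291 − 1)/(2·291) = (291 − 1)/2.
Hence E[X] = Σ_{i=1}^{291} (291 − i)/291 = 145 ≈ 145.00000.

E[X] = 145 = 145.00000.


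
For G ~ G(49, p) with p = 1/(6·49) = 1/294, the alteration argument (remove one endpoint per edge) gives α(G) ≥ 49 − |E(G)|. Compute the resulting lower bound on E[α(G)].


E[|E(G)|] = C(49, 2)·p = 1176 · (1/294) = 4.
E[α(G)] ≥ n − E[|E(G)|] = 49 − 4 = 45.
Numerically: ≈ 45.000.
(This is only a lower bound; the true E[α(G)] may be larger.)

E[α(G)] ≥ 45 ≈ 45.000.
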